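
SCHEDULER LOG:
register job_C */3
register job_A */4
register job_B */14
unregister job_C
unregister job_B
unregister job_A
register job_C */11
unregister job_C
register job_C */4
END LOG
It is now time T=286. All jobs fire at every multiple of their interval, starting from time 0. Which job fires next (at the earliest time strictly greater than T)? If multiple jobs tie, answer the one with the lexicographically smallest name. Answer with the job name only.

Answer: job_C

Derivation:
Op 1: register job_C */3 -> active={job_C:*/3}
Op 2: register job_A */4 -> active={job_A:*/4, job_C:*/3}
Op 3: register job_B */14 -> active={job_A:*/4, job_B:*/14, job_C:*/3}
Op 4: unregister job_C -> active={job_A:*/4, job_B:*/14}
Op 5: unregister job_B -> active={job_A:*/4}
Op 6: unregister job_A -> active={}
Op 7: register job_C */11 -> active={job_C:*/11}
Op 8: unregister job_C -> active={}
Op 9: register job_C */4 -> active={job_C:*/4}
  job_C: interval 4, next fire after T=286 is 288
Earliest = 288, winner (lex tiebreak) = job_C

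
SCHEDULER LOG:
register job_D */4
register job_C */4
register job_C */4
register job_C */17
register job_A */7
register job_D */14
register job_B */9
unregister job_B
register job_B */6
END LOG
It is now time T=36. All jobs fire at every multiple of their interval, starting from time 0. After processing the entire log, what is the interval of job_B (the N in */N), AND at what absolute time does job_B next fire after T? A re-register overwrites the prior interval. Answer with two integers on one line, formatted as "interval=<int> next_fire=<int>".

Answer: interval=6 next_fire=42

Derivation:
Op 1: register job_D */4 -> active={job_D:*/4}
Op 2: register job_C */4 -> active={job_C:*/4, job_D:*/4}
Op 3: register job_C */4 -> active={job_C:*/4, job_D:*/4}
Op 4: register job_C */17 -> active={job_C:*/17, job_D:*/4}
Op 5: register job_A */7 -> active={job_A:*/7, job_C:*/17, job_D:*/4}
Op 6: register job_D */14 -> active={job_A:*/7, job_C:*/17, job_D:*/14}
Op 7: register job_B */9 -> active={job_A:*/7, job_B:*/9, job_C:*/17, job_D:*/14}
Op 8: unregister job_B -> active={job_A:*/7, job_C:*/17, job_D:*/14}
Op 9: register job_B */6 -> active={job_A:*/7, job_B:*/6, job_C:*/17, job_D:*/14}
Final interval of job_B = 6
Next fire of job_B after T=36: (36//6+1)*6 = 42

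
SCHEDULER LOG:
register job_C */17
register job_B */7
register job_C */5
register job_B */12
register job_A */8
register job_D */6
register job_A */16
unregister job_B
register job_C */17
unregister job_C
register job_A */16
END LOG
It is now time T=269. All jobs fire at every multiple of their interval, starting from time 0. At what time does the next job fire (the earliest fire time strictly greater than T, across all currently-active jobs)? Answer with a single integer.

Answer: 270

Derivation:
Op 1: register job_C */17 -> active={job_C:*/17}
Op 2: register job_B */7 -> active={job_B:*/7, job_C:*/17}
Op 3: register job_C */5 -> active={job_B:*/7, job_C:*/5}
Op 4: register job_B */12 -> active={job_B:*/12, job_C:*/5}
Op 5: register job_A */8 -> active={job_A:*/8, job_B:*/12, job_C:*/5}
Op 6: register job_D */6 -> active={job_A:*/8, job_B:*/12, job_C:*/5, job_D:*/6}
Op 7: register job_A */16 -> active={job_A:*/16, job_B:*/12, job_C:*/5, job_D:*/6}
Op 8: unregister job_B -> active={job_A:*/16, job_C:*/5, job_D:*/6}
Op 9: register job_C */17 -> active={job_A:*/16, job_C:*/17, job_D:*/6}
Op 10: unregister job_C -> active={job_A:*/16, job_D:*/6}
Op 11: register job_A */16 -> active={job_A:*/16, job_D:*/6}
  job_A: interval 16, next fire after T=269 is 272
  job_D: interval 6, next fire after T=269 is 270
Earliest fire time = 270 (job job_D)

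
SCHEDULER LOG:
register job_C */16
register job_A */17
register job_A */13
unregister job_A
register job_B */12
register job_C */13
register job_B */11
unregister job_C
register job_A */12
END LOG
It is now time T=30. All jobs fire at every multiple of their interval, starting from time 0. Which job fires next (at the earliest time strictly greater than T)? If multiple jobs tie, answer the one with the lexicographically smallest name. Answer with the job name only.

Answer: job_B

Derivation:
Op 1: register job_C */16 -> active={job_C:*/16}
Op 2: register job_A */17 -> active={job_A:*/17, job_C:*/16}
Op 3: register job_A */13 -> active={job_A:*/13, job_C:*/16}
Op 4: unregister job_A -> active={job_C:*/16}
Op 5: register job_B */12 -> active={job_B:*/12, job_C:*/16}
Op 6: register job_C */13 -> active={job_B:*/12, job_C:*/13}
Op 7: register job_B */11 -> active={job_B:*/11, job_C:*/13}
Op 8: unregister job_C -> active={job_B:*/11}
Op 9: register job_A */12 -> active={job_A:*/12, job_B:*/11}
  job_A: interval 12, next fire after T=30 is 36
  job_B: interval 11, next fire after T=30 is 33
Earliest = 33, winner (lex tiebreak) = job_B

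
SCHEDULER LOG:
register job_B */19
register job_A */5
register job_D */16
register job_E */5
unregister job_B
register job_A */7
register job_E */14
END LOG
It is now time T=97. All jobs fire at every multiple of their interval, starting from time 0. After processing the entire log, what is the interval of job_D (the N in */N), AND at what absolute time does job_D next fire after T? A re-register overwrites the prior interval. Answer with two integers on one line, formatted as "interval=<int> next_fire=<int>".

Op 1: register job_B */19 -> active={job_B:*/19}
Op 2: register job_A */5 -> active={job_A:*/5, job_B:*/19}
Op 3: register job_D */16 -> active={job_A:*/5, job_B:*/19, job_D:*/16}
Op 4: register job_E */5 -> active={job_A:*/5, job_B:*/19, job_D:*/16, job_E:*/5}
Op 5: unregister job_B -> active={job_A:*/5, job_D:*/16, job_E:*/5}
Op 6: register job_A */7 -> active={job_A:*/7, job_D:*/16, job_E:*/5}
Op 7: register job_E */14 -> active={job_A:*/7, job_D:*/16, job_E:*/14}
Final interval of job_D = 16
Next fire of job_D after T=97: (97//16+1)*16 = 112

Answer: interval=16 next_fire=112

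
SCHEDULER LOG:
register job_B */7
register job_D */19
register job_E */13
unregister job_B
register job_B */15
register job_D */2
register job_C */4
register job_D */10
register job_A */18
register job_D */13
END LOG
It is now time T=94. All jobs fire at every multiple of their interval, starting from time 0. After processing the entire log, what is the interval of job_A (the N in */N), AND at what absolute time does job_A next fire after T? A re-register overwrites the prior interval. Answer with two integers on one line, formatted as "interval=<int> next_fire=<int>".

Answer: interval=18 next_fire=108

Derivation:
Op 1: register job_B */7 -> active={job_B:*/7}
Op 2: register job_D */19 -> active={job_B:*/7, job_D:*/19}
Op 3: register job_E */13 -> active={job_B:*/7, job_D:*/19, job_E:*/13}
Op 4: unregister job_B -> active={job_D:*/19, job_E:*/13}
Op 5: register job_B */15 -> active={job_B:*/15, job_D:*/19, job_E:*/13}
Op 6: register job_D */2 -> active={job_B:*/15, job_D:*/2, job_E:*/13}
Op 7: register job_C */4 -> active={job_B:*/15, job_C:*/4, job_D:*/2, job_E:*/13}
Op 8: register job_D */10 -> active={job_B:*/15, job_C:*/4, job_D:*/10, job_E:*/13}
Op 9: register job_A */18 -> active={job_A:*/18, job_B:*/15, job_C:*/4, job_D:*/10, job_E:*/13}
Op 10: register job_D */13 -> active={job_A:*/18, job_B:*/15, job_C:*/4, job_D:*/13, job_E:*/13}
Final interval of job_A = 18
Next fire of job_A after T=94: (94//18+1)*18 = 108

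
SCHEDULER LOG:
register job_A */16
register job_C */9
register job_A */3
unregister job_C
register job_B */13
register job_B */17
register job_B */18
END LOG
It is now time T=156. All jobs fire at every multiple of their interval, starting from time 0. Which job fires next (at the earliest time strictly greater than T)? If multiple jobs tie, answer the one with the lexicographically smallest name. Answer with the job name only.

Op 1: register job_A */16 -> active={job_A:*/16}
Op 2: register job_C */9 -> active={job_A:*/16, job_C:*/9}
Op 3: register job_A */3 -> active={job_A:*/3, job_C:*/9}
Op 4: unregister job_C -> active={job_A:*/3}
Op 5: register job_B */13 -> active={job_A:*/3, job_B:*/13}
Op 6: register job_B */17 -> active={job_A:*/3, job_B:*/17}
Op 7: register job_B */18 -> active={job_A:*/3, job_B:*/18}
  job_A: interval 3, next fire after T=156 is 159
  job_B: interval 18, next fire after T=156 is 162
Earliest = 159, winner (lex tiebreak) = job_A

Answer: job_A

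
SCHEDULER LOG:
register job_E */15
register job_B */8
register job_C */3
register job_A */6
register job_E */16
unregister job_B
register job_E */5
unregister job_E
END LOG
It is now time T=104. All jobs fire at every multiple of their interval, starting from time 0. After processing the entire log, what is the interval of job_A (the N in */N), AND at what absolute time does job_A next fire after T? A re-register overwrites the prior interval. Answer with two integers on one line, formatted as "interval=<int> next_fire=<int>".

Op 1: register job_E */15 -> active={job_E:*/15}
Op 2: register job_B */8 -> active={job_B:*/8, job_E:*/15}
Op 3: register job_C */3 -> active={job_B:*/8, job_C:*/3, job_E:*/15}
Op 4: register job_A */6 -> active={job_A:*/6, job_B:*/8, job_C:*/3, job_E:*/15}
Op 5: register job_E */16 -> active={job_A:*/6, job_B:*/8, job_C:*/3, job_E:*/16}
Op 6: unregister job_B -> active={job_A:*/6, job_C:*/3, job_E:*/16}
Op 7: register job_E */5 -> active={job_A:*/6, job_C:*/3, job_E:*/5}
Op 8: unregister job_E -> active={job_A:*/6, job_C:*/3}
Final interval of job_A = 6
Next fire of job_A after T=104: (104//6+1)*6 = 108

Answer: interval=6 next_fire=108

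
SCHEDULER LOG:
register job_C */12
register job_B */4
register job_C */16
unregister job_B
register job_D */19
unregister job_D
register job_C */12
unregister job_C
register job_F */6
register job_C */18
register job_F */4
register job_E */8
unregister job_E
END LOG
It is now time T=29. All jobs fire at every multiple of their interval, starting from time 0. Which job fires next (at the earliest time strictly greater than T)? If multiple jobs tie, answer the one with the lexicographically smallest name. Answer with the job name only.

Op 1: register job_C */12 -> active={job_C:*/12}
Op 2: register job_B */4 -> active={job_B:*/4, job_C:*/12}
Op 3: register job_C */16 -> active={job_B:*/4, job_C:*/16}
Op 4: unregister job_B -> active={job_C:*/16}
Op 5: register job_D */19 -> active={job_C:*/16, job_D:*/19}
Op 6: unregister job_D -> active={job_C:*/16}
Op 7: register job_C */12 -> active={job_C:*/12}
Op 8: unregister job_C -> active={}
Op 9: register job_F */6 -> active={job_F:*/6}
Op 10: register job_C */18 -> active={job_C:*/18, job_F:*/6}
Op 11: register job_F */4 -> active={job_C:*/18, job_F:*/4}
Op 12: register job_E */8 -> active={job_C:*/18, job_E:*/8, job_F:*/4}
Op 13: unregister job_E -> active={job_C:*/18, job_F:*/4}
  job_C: interval 18, next fire after T=29 is 36
  job_F: interval 4, next fire after T=29 is 32
Earliest = 32, winner (lex tiebreak) = job_F

Answer: job_F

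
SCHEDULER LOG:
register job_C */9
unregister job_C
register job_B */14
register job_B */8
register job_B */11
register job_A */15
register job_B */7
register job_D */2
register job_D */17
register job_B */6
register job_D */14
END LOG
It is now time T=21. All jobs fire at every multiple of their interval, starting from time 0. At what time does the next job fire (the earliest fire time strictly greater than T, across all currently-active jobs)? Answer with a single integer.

Answer: 24

Derivation:
Op 1: register job_C */9 -> active={job_C:*/9}
Op 2: unregister job_C -> active={}
Op 3: register job_B */14 -> active={job_B:*/14}
Op 4: register job_B */8 -> active={job_B:*/8}
Op 5: register job_B */11 -> active={job_B:*/11}
Op 6: register job_A */15 -> active={job_A:*/15, job_B:*/11}
Op 7: register job_B */7 -> active={job_A:*/15, job_B:*/7}
Op 8: register job_D */2 -> active={job_A:*/15, job_B:*/7, job_D:*/2}
Op 9: register job_D */17 -> active={job_A:*/15, job_B:*/7, job_D:*/17}
Op 10: register job_B */6 -> active={job_A:*/15, job_B:*/6, job_D:*/17}
Op 11: register job_D */14 -> active={job_A:*/15, job_B:*/6, job_D:*/14}
  job_A: interval 15, next fire after T=21 is 30
  job_B: interval 6, next fire after T=21 is 24
  job_D: interval 14, next fire after T=21 is 28
Earliest fire time = 24 (job job_B)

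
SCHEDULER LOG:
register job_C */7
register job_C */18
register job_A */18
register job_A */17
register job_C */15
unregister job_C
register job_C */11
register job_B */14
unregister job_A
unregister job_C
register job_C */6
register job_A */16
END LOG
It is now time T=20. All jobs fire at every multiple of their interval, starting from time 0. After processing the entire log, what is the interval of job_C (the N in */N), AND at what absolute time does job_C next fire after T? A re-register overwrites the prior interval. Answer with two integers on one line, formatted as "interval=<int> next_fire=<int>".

Op 1: register job_C */7 -> active={job_C:*/7}
Op 2: register job_C */18 -> active={job_C:*/18}
Op 3: register job_A */18 -> active={job_A:*/18, job_C:*/18}
Op 4: register job_A */17 -> active={job_A:*/17, job_C:*/18}
Op 5: register job_C */15 -> active={job_A:*/17, job_C:*/15}
Op 6: unregister job_C -> active={job_A:*/17}
Op 7: register job_C */11 -> active={job_A:*/17, job_C:*/11}
Op 8: register job_B */14 -> active={job_A:*/17, job_B:*/14, job_C:*/11}
Op 9: unregister job_A -> active={job_B:*/14, job_C:*/11}
Op 10: unregister job_C -> active={job_B:*/14}
Op 11: register job_C */6 -> active={job_B:*/14, job_C:*/6}
Op 12: register job_A */16 -> active={job_A:*/16, job_B:*/14, job_C:*/6}
Final interval of job_C = 6
Next fire of job_C after T=20: (20//6+1)*6 = 24

Answer: interval=6 next_fire=24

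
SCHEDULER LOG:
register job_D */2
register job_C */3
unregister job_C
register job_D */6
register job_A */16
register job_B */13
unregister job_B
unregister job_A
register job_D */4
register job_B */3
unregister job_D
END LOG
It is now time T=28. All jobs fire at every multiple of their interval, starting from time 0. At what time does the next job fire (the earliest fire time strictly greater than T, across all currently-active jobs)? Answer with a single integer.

Answer: 30

Derivation:
Op 1: register job_D */2 -> active={job_D:*/2}
Op 2: register job_C */3 -> active={job_C:*/3, job_D:*/2}
Op 3: unregister job_C -> active={job_D:*/2}
Op 4: register job_D */6 -> active={job_D:*/6}
Op 5: register job_A */16 -> active={job_A:*/16, job_D:*/6}
Op 6: register job_B */13 -> active={job_A:*/16, job_B:*/13, job_D:*/6}
Op 7: unregister job_B -> active={job_A:*/16, job_D:*/6}
Op 8: unregister job_A -> active={job_D:*/6}
Op 9: register job_D */4 -> active={job_D:*/4}
Op 10: register job_B */3 -> active={job_B:*/3, job_D:*/4}
Op 11: unregister job_D -> active={job_B:*/3}
  job_B: interval 3, next fire after T=28 is 30
Earliest fire time = 30 (job job_B)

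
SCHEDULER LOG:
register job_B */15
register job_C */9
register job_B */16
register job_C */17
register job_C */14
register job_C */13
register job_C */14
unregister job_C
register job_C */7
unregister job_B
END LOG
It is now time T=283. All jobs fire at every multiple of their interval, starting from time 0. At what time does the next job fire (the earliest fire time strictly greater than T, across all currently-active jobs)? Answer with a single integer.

Op 1: register job_B */15 -> active={job_B:*/15}
Op 2: register job_C */9 -> active={job_B:*/15, job_C:*/9}
Op 3: register job_B */16 -> active={job_B:*/16, job_C:*/9}
Op 4: register job_C */17 -> active={job_B:*/16, job_C:*/17}
Op 5: register job_C */14 -> active={job_B:*/16, job_C:*/14}
Op 6: register job_C */13 -> active={job_B:*/16, job_C:*/13}
Op 7: register job_C */14 -> active={job_B:*/16, job_C:*/14}
Op 8: unregister job_C -> active={job_B:*/16}
Op 9: register job_C */7 -> active={job_B:*/16, job_C:*/7}
Op 10: unregister job_B -> active={job_C:*/7}
  job_C: interval 7, next fire after T=283 is 287
Earliest fire time = 287 (job job_C)

Answer: 287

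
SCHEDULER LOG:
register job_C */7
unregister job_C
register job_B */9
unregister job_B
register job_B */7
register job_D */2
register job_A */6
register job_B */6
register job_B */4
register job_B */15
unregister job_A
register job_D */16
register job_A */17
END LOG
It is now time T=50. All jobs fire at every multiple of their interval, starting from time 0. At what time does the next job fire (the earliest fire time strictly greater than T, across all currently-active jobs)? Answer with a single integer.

Op 1: register job_C */7 -> active={job_C:*/7}
Op 2: unregister job_C -> active={}
Op 3: register job_B */9 -> active={job_B:*/9}
Op 4: unregister job_B -> active={}
Op 5: register job_B */7 -> active={job_B:*/7}
Op 6: register job_D */2 -> active={job_B:*/7, job_D:*/2}
Op 7: register job_A */6 -> active={job_A:*/6, job_B:*/7, job_D:*/2}
Op 8: register job_B */6 -> active={job_A:*/6, job_B:*/6, job_D:*/2}
Op 9: register job_B */4 -> active={job_A:*/6, job_B:*/4, job_D:*/2}
Op 10: register job_B */15 -> active={job_A:*/6, job_B:*/15, job_D:*/2}
Op 11: unregister job_A -> active={job_B:*/15, job_D:*/2}
Op 12: register job_D */16 -> active={job_B:*/15, job_D:*/16}
Op 13: register job_A */17 -> active={job_A:*/17, job_B:*/15, job_D:*/16}
  job_A: interval 17, next fire after T=50 is 51
  job_B: interval 15, next fire after T=50 is 60
  job_D: interval 16, next fire after T=50 is 64
Earliest fire time = 51 (job job_A)

Answer: 51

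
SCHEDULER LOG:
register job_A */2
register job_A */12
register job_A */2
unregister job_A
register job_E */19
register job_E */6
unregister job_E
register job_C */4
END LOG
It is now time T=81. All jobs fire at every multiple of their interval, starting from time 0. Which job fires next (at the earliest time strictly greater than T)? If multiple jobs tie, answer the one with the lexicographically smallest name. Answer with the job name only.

Answer: job_C

Derivation:
Op 1: register job_A */2 -> active={job_A:*/2}
Op 2: register job_A */12 -> active={job_A:*/12}
Op 3: register job_A */2 -> active={job_A:*/2}
Op 4: unregister job_A -> active={}
Op 5: register job_E */19 -> active={job_E:*/19}
Op 6: register job_E */6 -> active={job_E:*/6}
Op 7: unregister job_E -> active={}
Op 8: register job_C */4 -> active={job_C:*/4}
  job_C: interval 4, next fire after T=81 is 84
Earliest = 84, winner (lex tiebreak) = job_C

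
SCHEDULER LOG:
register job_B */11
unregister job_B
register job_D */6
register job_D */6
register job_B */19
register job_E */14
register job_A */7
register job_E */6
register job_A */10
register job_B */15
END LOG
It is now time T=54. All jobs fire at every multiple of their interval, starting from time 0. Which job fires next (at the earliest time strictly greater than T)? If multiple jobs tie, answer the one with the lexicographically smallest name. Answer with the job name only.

Answer: job_A

Derivation:
Op 1: register job_B */11 -> active={job_B:*/11}
Op 2: unregister job_B -> active={}
Op 3: register job_D */6 -> active={job_D:*/6}
Op 4: register job_D */6 -> active={job_D:*/6}
Op 5: register job_B */19 -> active={job_B:*/19, job_D:*/6}
Op 6: register job_E */14 -> active={job_B:*/19, job_D:*/6, job_E:*/14}
Op 7: register job_A */7 -> active={job_A:*/7, job_B:*/19, job_D:*/6, job_E:*/14}
Op 8: register job_E */6 -> active={job_A:*/7, job_B:*/19, job_D:*/6, job_E:*/6}
Op 9: register job_A */10 -> active={job_A:*/10, job_B:*/19, job_D:*/6, job_E:*/6}
Op 10: register job_B */15 -> active={job_A:*/10, job_B:*/15, job_D:*/6, job_E:*/6}
  job_A: interval 10, next fire after T=54 is 60
  job_B: interval 15, next fire after T=54 is 60
  job_D: interval 6, next fire after T=54 is 60
  job_E: interval 6, next fire after T=54 is 60
Earliest = 60, winner (lex tiebreak) = job_A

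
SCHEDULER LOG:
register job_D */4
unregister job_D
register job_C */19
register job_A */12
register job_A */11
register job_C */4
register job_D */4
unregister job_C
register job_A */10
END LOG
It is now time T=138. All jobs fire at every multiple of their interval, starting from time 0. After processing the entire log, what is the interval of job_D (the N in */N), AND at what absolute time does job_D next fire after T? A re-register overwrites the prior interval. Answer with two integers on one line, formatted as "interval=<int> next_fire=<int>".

Answer: interval=4 next_fire=140

Derivation:
Op 1: register job_D */4 -> active={job_D:*/4}
Op 2: unregister job_D -> active={}
Op 3: register job_C */19 -> active={job_C:*/19}
Op 4: register job_A */12 -> active={job_A:*/12, job_C:*/19}
Op 5: register job_A */11 -> active={job_A:*/11, job_C:*/19}
Op 6: register job_C */4 -> active={job_A:*/11, job_C:*/4}
Op 7: register job_D */4 -> active={job_A:*/11, job_C:*/4, job_D:*/4}
Op 8: unregister job_C -> active={job_A:*/11, job_D:*/4}
Op 9: register job_A */10 -> active={job_A:*/10, job_D:*/4}
Final interval of job_D = 4
Next fire of job_D after T=138: (138//4+1)*4 = 140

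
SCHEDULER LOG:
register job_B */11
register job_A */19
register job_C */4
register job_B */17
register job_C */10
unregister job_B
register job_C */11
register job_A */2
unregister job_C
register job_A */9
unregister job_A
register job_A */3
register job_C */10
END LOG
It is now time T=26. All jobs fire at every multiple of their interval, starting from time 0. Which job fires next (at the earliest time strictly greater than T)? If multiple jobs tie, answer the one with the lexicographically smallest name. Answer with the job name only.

Op 1: register job_B */11 -> active={job_B:*/11}
Op 2: register job_A */19 -> active={job_A:*/19, job_B:*/11}
Op 3: register job_C */4 -> active={job_A:*/19, job_B:*/11, job_C:*/4}
Op 4: register job_B */17 -> active={job_A:*/19, job_B:*/17, job_C:*/4}
Op 5: register job_C */10 -> active={job_A:*/19, job_B:*/17, job_C:*/10}
Op 6: unregister job_B -> active={job_A:*/19, job_C:*/10}
Op 7: register job_C */11 -> active={job_A:*/19, job_C:*/11}
Op 8: register job_A */2 -> active={job_A:*/2, job_C:*/11}
Op 9: unregister job_C -> active={job_A:*/2}
Op 10: register job_A */9 -> active={job_A:*/9}
Op 11: unregister job_A -> active={}
Op 12: register job_A */3 -> active={job_A:*/3}
Op 13: register job_C */10 -> active={job_A:*/3, job_C:*/10}
  job_A: interval 3, next fire after T=26 is 27
  job_C: interval 10, next fire after T=26 is 30
Earliest = 27, winner (lex tiebreak) = job_A

Answer: job_A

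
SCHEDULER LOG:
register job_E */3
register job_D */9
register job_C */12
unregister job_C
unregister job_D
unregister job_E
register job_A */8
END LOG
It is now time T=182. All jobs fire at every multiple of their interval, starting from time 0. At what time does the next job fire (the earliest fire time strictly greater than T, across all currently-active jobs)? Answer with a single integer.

Answer: 184

Derivation:
Op 1: register job_E */3 -> active={job_E:*/3}
Op 2: register job_D */9 -> active={job_D:*/9, job_E:*/3}
Op 3: register job_C */12 -> active={job_C:*/12, job_D:*/9, job_E:*/3}
Op 4: unregister job_C -> active={job_D:*/9, job_E:*/3}
Op 5: unregister job_D -> active={job_E:*/3}
Op 6: unregister job_E -> active={}
Op 7: register job_A */8 -> active={job_A:*/8}
  job_A: interval 8, next fire after T=182 is 184
Earliest fire time = 184 (job job_A)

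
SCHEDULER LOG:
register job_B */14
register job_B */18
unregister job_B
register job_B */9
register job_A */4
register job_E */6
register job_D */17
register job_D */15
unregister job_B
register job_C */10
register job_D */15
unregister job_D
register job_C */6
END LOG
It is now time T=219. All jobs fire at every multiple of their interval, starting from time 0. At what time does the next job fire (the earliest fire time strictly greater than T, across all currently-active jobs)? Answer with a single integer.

Answer: 220

Derivation:
Op 1: register job_B */14 -> active={job_B:*/14}
Op 2: register job_B */18 -> active={job_B:*/18}
Op 3: unregister job_B -> active={}
Op 4: register job_B */9 -> active={job_B:*/9}
Op 5: register job_A */4 -> active={job_A:*/4, job_B:*/9}
Op 6: register job_E */6 -> active={job_A:*/4, job_B:*/9, job_E:*/6}
Op 7: register job_D */17 -> active={job_A:*/4, job_B:*/9, job_D:*/17, job_E:*/6}
Op 8: register job_D */15 -> active={job_A:*/4, job_B:*/9, job_D:*/15, job_E:*/6}
Op 9: unregister job_B -> active={job_A:*/4, job_D:*/15, job_E:*/6}
Op 10: register job_C */10 -> active={job_A:*/4, job_C:*/10, job_D:*/15, job_E:*/6}
Op 11: register job_D */15 -> active={job_A:*/4, job_C:*/10, job_D:*/15, job_E:*/6}
Op 12: unregister job_D -> active={job_A:*/4, job_C:*/10, job_E:*/6}
Op 13: register job_C */6 -> active={job_A:*/4, job_C:*/6, job_E:*/6}
  job_A: interval 4, next fire after T=219 is 220
  job_C: interval 6, next fire after T=219 is 222
  job_E: interval 6, next fire after T=219 is 222
Earliest fire time = 220 (job job_A)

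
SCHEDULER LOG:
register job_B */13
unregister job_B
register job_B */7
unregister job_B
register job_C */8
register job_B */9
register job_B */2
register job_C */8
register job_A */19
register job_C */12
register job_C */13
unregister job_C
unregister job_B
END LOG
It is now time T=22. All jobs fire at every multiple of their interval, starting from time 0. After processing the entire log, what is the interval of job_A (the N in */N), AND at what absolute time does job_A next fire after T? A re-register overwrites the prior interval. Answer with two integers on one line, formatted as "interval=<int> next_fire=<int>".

Answer: interval=19 next_fire=38

Derivation:
Op 1: register job_B */13 -> active={job_B:*/13}
Op 2: unregister job_B -> active={}
Op 3: register job_B */7 -> active={job_B:*/7}
Op 4: unregister job_B -> active={}
Op 5: register job_C */8 -> active={job_C:*/8}
Op 6: register job_B */9 -> active={job_B:*/9, job_C:*/8}
Op 7: register job_B */2 -> active={job_B:*/2, job_C:*/8}
Op 8: register job_C */8 -> active={job_B:*/2, job_C:*/8}
Op 9: register job_A */19 -> active={job_A:*/19, job_B:*/2, job_C:*/8}
Op 10: register job_C */12 -> active={job_A:*/19, job_B:*/2, job_C:*/12}
Op 11: register job_C */13 -> active={job_A:*/19, job_B:*/2, job_C:*/13}
Op 12: unregister job_C -> active={job_A:*/19, job_B:*/2}
Op 13: unregister job_B -> active={job_A:*/19}
Final interval of job_A = 19
Next fire of job_A after T=22: (22//19+1)*19 = 38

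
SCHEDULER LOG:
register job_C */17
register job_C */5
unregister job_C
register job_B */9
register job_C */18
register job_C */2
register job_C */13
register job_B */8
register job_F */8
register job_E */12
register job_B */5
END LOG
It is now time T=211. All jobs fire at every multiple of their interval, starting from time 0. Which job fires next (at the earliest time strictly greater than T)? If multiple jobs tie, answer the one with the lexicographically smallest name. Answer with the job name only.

Op 1: register job_C */17 -> active={job_C:*/17}
Op 2: register job_C */5 -> active={job_C:*/5}
Op 3: unregister job_C -> active={}
Op 4: register job_B */9 -> active={job_B:*/9}
Op 5: register job_C */18 -> active={job_B:*/9, job_C:*/18}
Op 6: register job_C */2 -> active={job_B:*/9, job_C:*/2}
Op 7: register job_C */13 -> active={job_B:*/9, job_C:*/13}
Op 8: register job_B */8 -> active={job_B:*/8, job_C:*/13}
Op 9: register job_F */8 -> active={job_B:*/8, job_C:*/13, job_F:*/8}
Op 10: register job_E */12 -> active={job_B:*/8, job_C:*/13, job_E:*/12, job_F:*/8}
Op 11: register job_B */5 -> active={job_B:*/5, job_C:*/13, job_E:*/12, job_F:*/8}
  job_B: interval 5, next fire after T=211 is 215
  job_C: interval 13, next fire after T=211 is 221
  job_E: interval 12, next fire after T=211 is 216
  job_F: interval 8, next fire after T=211 is 216
Earliest = 215, winner (lex tiebreak) = job_B

Answer: job_B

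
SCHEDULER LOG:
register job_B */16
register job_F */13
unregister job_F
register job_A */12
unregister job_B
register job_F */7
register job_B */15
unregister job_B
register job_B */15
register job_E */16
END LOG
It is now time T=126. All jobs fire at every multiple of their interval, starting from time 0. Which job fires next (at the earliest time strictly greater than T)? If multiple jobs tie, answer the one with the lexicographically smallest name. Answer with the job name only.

Answer: job_E

Derivation:
Op 1: register job_B */16 -> active={job_B:*/16}
Op 2: register job_F */13 -> active={job_B:*/16, job_F:*/13}
Op 3: unregister job_F -> active={job_B:*/16}
Op 4: register job_A */12 -> active={job_A:*/12, job_B:*/16}
Op 5: unregister job_B -> active={job_A:*/12}
Op 6: register job_F */7 -> active={job_A:*/12, job_F:*/7}
Op 7: register job_B */15 -> active={job_A:*/12, job_B:*/15, job_F:*/7}
Op 8: unregister job_B -> active={job_A:*/12, job_F:*/7}
Op 9: register job_B */15 -> active={job_A:*/12, job_B:*/15, job_F:*/7}
Op 10: register job_E */16 -> active={job_A:*/12, job_B:*/15, job_E:*/16, job_F:*/7}
  job_A: interval 12, next fire after T=126 is 132
  job_B: interval 15, next fire after T=126 is 135
  job_E: interval 16, next fire after T=126 is 128
  job_F: interval 7, next fire after T=126 is 133
Earliest = 128, winner (lex tiebreak) = job_E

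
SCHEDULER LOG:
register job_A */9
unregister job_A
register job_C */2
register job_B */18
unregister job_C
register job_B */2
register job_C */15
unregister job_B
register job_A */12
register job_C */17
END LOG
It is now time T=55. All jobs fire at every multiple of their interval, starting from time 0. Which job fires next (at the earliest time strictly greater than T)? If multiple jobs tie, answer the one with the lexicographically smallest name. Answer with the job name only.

Answer: job_A

Derivation:
Op 1: register job_A */9 -> active={job_A:*/9}
Op 2: unregister job_A -> active={}
Op 3: register job_C */2 -> active={job_C:*/2}
Op 4: register job_B */18 -> active={job_B:*/18, job_C:*/2}
Op 5: unregister job_C -> active={job_B:*/18}
Op 6: register job_B */2 -> active={job_B:*/2}
Op 7: register job_C */15 -> active={job_B:*/2, job_C:*/15}
Op 8: unregister job_B -> active={job_C:*/15}
Op 9: register job_A */12 -> active={job_A:*/12, job_C:*/15}
Op 10: register job_C */17 -> active={job_A:*/12, job_C:*/17}
  job_A: interval 12, next fire after T=55 is 60
  job_C: interval 17, next fire after T=55 is 68
Earliest = 60, winner (lex tiebreak) = job_A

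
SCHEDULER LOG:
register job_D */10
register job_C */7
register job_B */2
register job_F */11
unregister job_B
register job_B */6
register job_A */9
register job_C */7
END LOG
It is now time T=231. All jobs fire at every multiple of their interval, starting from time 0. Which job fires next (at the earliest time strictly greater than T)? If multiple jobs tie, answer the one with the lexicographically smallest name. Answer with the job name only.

Op 1: register job_D */10 -> active={job_D:*/10}
Op 2: register job_C */7 -> active={job_C:*/7, job_D:*/10}
Op 3: register job_B */2 -> active={job_B:*/2, job_C:*/7, job_D:*/10}
Op 4: register job_F */11 -> active={job_B:*/2, job_C:*/7, job_D:*/10, job_F:*/11}
Op 5: unregister job_B -> active={job_C:*/7, job_D:*/10, job_F:*/11}
Op 6: register job_B */6 -> active={job_B:*/6, job_C:*/7, job_D:*/10, job_F:*/11}
Op 7: register job_A */9 -> active={job_A:*/9, job_B:*/6, job_C:*/7, job_D:*/10, job_F:*/11}
Op 8: register job_C */7 -> active={job_A:*/9, job_B:*/6, job_C:*/7, job_D:*/10, job_F:*/11}
  job_A: interval 9, next fire after T=231 is 234
  job_B: interval 6, next fire after T=231 is 234
  job_C: interval 7, next fire after T=231 is 238
  job_D: interval 10, next fire after T=231 is 240
  job_F: interval 11, next fire after T=231 is 242
Earliest = 234, winner (lex tiebreak) = job_A

Answer: job_A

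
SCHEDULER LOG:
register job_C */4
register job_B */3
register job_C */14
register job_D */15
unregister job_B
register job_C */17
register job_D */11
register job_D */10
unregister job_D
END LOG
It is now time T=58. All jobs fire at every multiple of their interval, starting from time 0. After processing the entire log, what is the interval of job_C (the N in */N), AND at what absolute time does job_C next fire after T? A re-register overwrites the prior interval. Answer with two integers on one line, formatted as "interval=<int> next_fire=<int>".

Answer: interval=17 next_fire=68

Derivation:
Op 1: register job_C */4 -> active={job_C:*/4}
Op 2: register job_B */3 -> active={job_B:*/3, job_C:*/4}
Op 3: register job_C */14 -> active={job_B:*/3, job_C:*/14}
Op 4: register job_D */15 -> active={job_B:*/3, job_C:*/14, job_D:*/15}
Op 5: unregister job_B -> active={job_C:*/14, job_D:*/15}
Op 6: register job_C */17 -> active={job_C:*/17, job_D:*/15}
Op 7: register job_D */11 -> active={job_C:*/17, job_D:*/11}
Op 8: register job_D */10 -> active={job_C:*/17, job_D:*/10}
Op 9: unregister job_D -> active={job_C:*/17}
Final interval of job_C = 17
Next fire of job_C after T=58: (58//17+1)*17 = 68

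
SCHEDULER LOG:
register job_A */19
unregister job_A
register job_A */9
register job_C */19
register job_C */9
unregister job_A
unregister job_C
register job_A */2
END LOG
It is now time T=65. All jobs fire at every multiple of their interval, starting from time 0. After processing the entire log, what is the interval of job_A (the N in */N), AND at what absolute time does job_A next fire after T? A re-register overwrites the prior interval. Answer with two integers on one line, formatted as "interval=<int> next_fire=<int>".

Answer: interval=2 next_fire=66

Derivation:
Op 1: register job_A */19 -> active={job_A:*/19}
Op 2: unregister job_A -> active={}
Op 3: register job_A */9 -> active={job_A:*/9}
Op 4: register job_C */19 -> active={job_A:*/9, job_C:*/19}
Op 5: register job_C */9 -> active={job_A:*/9, job_C:*/9}
Op 6: unregister job_A -> active={job_C:*/9}
Op 7: unregister job_C -> active={}
Op 8: register job_A */2 -> active={job_A:*/2}
Final interval of job_A = 2
Next fire of job_A after T=65: (65//2+1)*2 = 66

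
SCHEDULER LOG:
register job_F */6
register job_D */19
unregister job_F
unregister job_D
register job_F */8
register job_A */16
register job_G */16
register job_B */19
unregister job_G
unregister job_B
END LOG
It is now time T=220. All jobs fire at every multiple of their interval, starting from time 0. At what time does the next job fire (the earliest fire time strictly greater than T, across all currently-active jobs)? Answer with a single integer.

Op 1: register job_F */6 -> active={job_F:*/6}
Op 2: register job_D */19 -> active={job_D:*/19, job_F:*/6}
Op 3: unregister job_F -> active={job_D:*/19}
Op 4: unregister job_D -> active={}
Op 5: register job_F */8 -> active={job_F:*/8}
Op 6: register job_A */16 -> active={job_A:*/16, job_F:*/8}
Op 7: register job_G */16 -> active={job_A:*/16, job_F:*/8, job_G:*/16}
Op 8: register job_B */19 -> active={job_A:*/16, job_B:*/19, job_F:*/8, job_G:*/16}
Op 9: unregister job_G -> active={job_A:*/16, job_B:*/19, job_F:*/8}
Op 10: unregister job_B -> active={job_A:*/16, job_F:*/8}
  job_A: interval 16, next fire after T=220 is 224
  job_F: interval 8, next fire after T=220 is 224
Earliest fire time = 224 (job job_A)

Answer: 224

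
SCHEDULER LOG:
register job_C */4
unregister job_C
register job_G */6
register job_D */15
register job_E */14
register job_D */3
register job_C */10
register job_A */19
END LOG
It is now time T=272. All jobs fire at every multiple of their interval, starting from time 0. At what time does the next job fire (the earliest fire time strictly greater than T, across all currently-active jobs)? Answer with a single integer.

Op 1: register job_C */4 -> active={job_C:*/4}
Op 2: unregister job_C -> active={}
Op 3: register job_G */6 -> active={job_G:*/6}
Op 4: register job_D */15 -> active={job_D:*/15, job_G:*/6}
Op 5: register job_E */14 -> active={job_D:*/15, job_E:*/14, job_G:*/6}
Op 6: register job_D */3 -> active={job_D:*/3, job_E:*/14, job_G:*/6}
Op 7: register job_C */10 -> active={job_C:*/10, job_D:*/3, job_E:*/14, job_G:*/6}
Op 8: register job_A */19 -> active={job_A:*/19, job_C:*/10, job_D:*/3, job_E:*/14, job_G:*/6}
  job_A: interval 19, next fire after T=272 is 285
  job_C: interval 10, next fire after T=272 is 280
  job_D: interval 3, next fire after T=272 is 273
  job_E: interval 14, next fire after T=272 is 280
  job_G: interval 6, next fire after T=272 is 276
Earliest fire time = 273 (job job_D)

Answer: 273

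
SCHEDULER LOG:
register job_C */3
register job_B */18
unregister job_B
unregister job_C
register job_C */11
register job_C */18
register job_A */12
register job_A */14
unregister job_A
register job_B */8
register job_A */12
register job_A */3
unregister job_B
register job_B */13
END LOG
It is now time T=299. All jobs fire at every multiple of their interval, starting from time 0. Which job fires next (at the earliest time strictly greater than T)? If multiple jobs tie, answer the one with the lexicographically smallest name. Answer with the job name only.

Answer: job_A

Derivation:
Op 1: register job_C */3 -> active={job_C:*/3}
Op 2: register job_B */18 -> active={job_B:*/18, job_C:*/3}
Op 3: unregister job_B -> active={job_C:*/3}
Op 4: unregister job_C -> active={}
Op 5: register job_C */11 -> active={job_C:*/11}
Op 6: register job_C */18 -> active={job_C:*/18}
Op 7: register job_A */12 -> active={job_A:*/12, job_C:*/18}
Op 8: register job_A */14 -> active={job_A:*/14, job_C:*/18}
Op 9: unregister job_A -> active={job_C:*/18}
Op 10: register job_B */8 -> active={job_B:*/8, job_C:*/18}
Op 11: register job_A */12 -> active={job_A:*/12, job_B:*/8, job_C:*/18}
Op 12: register job_A */3 -> active={job_A:*/3, job_B:*/8, job_C:*/18}
Op 13: unregister job_B -> active={job_A:*/3, job_C:*/18}
Op 14: register job_B */13 -> active={job_A:*/3, job_B:*/13, job_C:*/18}
  job_A: interval 3, next fire after T=299 is 300
  job_B: interval 13, next fire after T=299 is 312
  job_C: interval 18, next fire after T=299 is 306
Earliest = 300, winner (lex tiebreak) = job_A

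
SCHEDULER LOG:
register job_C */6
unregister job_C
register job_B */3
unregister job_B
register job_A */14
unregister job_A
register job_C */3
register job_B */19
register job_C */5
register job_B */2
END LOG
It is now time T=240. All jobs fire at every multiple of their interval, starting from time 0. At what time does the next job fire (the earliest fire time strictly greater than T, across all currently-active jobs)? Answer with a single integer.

Op 1: register job_C */6 -> active={job_C:*/6}
Op 2: unregister job_C -> active={}
Op 3: register job_B */3 -> active={job_B:*/3}
Op 4: unregister job_B -> active={}
Op 5: register job_A */14 -> active={job_A:*/14}
Op 6: unregister job_A -> active={}
Op 7: register job_C */3 -> active={job_C:*/3}
Op 8: register job_B */19 -> active={job_B:*/19, job_C:*/3}
Op 9: register job_C */5 -> active={job_B:*/19, job_C:*/5}
Op 10: register job_B */2 -> active={job_B:*/2, job_C:*/5}
  job_B: interval 2, next fire after T=240 is 242
  job_C: interval 5, next fire after T=240 is 245
Earliest fire time = 242 (job job_B)

Answer: 242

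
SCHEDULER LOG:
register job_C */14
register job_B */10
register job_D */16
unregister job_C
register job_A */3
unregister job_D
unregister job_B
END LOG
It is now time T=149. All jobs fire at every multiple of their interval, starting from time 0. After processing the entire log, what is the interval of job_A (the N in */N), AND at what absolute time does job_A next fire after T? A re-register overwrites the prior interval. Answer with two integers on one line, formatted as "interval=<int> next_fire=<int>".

Answer: interval=3 next_fire=150

Derivation:
Op 1: register job_C */14 -> active={job_C:*/14}
Op 2: register job_B */10 -> active={job_B:*/10, job_C:*/14}
Op 3: register job_D */16 -> active={job_B:*/10, job_C:*/14, job_D:*/16}
Op 4: unregister job_C -> active={job_B:*/10, job_D:*/16}
Op 5: register job_A */3 -> active={job_A:*/3, job_B:*/10, job_D:*/16}
Op 6: unregister job_D -> active={job_A:*/3, job_B:*/10}
Op 7: unregister job_B -> active={job_A:*/3}
Final interval of job_A = 3
Next fire of job_A after T=149: (149//3+1)*3 = 150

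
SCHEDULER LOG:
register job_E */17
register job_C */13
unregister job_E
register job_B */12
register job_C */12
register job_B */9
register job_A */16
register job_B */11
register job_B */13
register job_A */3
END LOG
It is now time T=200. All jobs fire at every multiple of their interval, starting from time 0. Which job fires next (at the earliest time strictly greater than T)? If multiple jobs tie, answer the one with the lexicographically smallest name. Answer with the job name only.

Answer: job_A

Derivation:
Op 1: register job_E */17 -> active={job_E:*/17}
Op 2: register job_C */13 -> active={job_C:*/13, job_E:*/17}
Op 3: unregister job_E -> active={job_C:*/13}
Op 4: register job_B */12 -> active={job_B:*/12, job_C:*/13}
Op 5: register job_C */12 -> active={job_B:*/12, job_C:*/12}
Op 6: register job_B */9 -> active={job_B:*/9, job_C:*/12}
Op 7: register job_A */16 -> active={job_A:*/16, job_B:*/9, job_C:*/12}
Op 8: register job_B */11 -> active={job_A:*/16, job_B:*/11, job_C:*/12}
Op 9: register job_B */13 -> active={job_A:*/16, job_B:*/13, job_C:*/12}
Op 10: register job_A */3 -> active={job_A:*/3, job_B:*/13, job_C:*/12}
  job_A: interval 3, next fire after T=200 is 201
  job_B: interval 13, next fire after T=200 is 208
  job_C: interval 12, next fire after T=200 is 204
Earliest = 201, winner (lex tiebreak) = job_A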